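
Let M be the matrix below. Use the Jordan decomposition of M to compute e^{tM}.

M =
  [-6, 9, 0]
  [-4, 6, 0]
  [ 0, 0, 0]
e^{tM} =
  [1 - 6*t, 9*t, 0]
  [-4*t, 6*t + 1, 0]
  [0, 0, 1]

Strategy: write M = P · J · P⁻¹ where J is a Jordan canonical form, so e^{tM} = P · e^{tJ} · P⁻¹, and e^{tJ} can be computed block-by-block.

M has Jordan form
J =
  [0, 1, 0]
  [0, 0, 0]
  [0, 0, 0]
(up to reordering of blocks).

Per-block formulas:
  For a 1×1 block at λ = 0: exp(t · [0]) = [e^(0t)].
  For a 2×2 Jordan block J_2(0): exp(t · J_2(0)) = e^(0t)·(I + t·N), where N is the 2×2 nilpotent shift.

After assembling e^{tJ} and conjugating by P, we get:

e^{tM} =
  [1 - 6*t, 9*t, 0]
  [-4*t, 6*t + 1, 0]
  [0, 0, 1]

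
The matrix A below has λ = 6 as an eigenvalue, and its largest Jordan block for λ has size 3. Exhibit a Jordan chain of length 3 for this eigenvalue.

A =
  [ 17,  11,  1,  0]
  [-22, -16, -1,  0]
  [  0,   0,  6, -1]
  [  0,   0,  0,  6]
A Jordan chain for λ = 6 of length 3:
v_1 = (-1, 1, 0, 0)ᵀ
v_2 = (0, 0, -1, 0)ᵀ
v_3 = (0, 0, 0, 1)ᵀ

Let N = A − (6)·I. We want v_3 with N^3 v_3 = 0 but N^2 v_3 ≠ 0; then v_{j-1} := N · v_j for j = 3, …, 2.

Pick v_3 = (0, 0, 0, 1)ᵀ.
Then v_2 = N · v_3 = (0, 0, -1, 0)ᵀ.
Then v_1 = N · v_2 = (-1, 1, 0, 0)ᵀ.

Sanity check: (A − (6)·I) v_1 = (0, 0, 0, 0)ᵀ = 0. ✓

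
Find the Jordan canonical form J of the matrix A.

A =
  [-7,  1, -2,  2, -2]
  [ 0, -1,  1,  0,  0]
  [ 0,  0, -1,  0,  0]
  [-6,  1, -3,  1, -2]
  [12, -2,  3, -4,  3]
J_3(-1) ⊕ J_1(-1) ⊕ J_1(-1)

The characteristic polynomial is
  det(x·I − A) = x^5 + 5*x^4 + 10*x^3 + 10*x^2 + 5*x + 1 = (x + 1)^5

Eigenvalues and multiplicities (the geometric multiplicity of λ is n − rank(A − λI), which equals the number of Jordan blocks for λ):
  λ = -1: algebraic multiplicity = 5, geometric multiplicity = 3

Determining the block sizes for each eigenvalue:
  λ = -1: with am = 5 and gm = 3, the partition is not yet determined (e.g. several partitions of 5 into 3 parts exist). Let N = A − (-1)·I. Computing rank(N^1) = 2, rank(N^2) = 1, rank(N^3) = 0; the number of blocks of size ≥ j is rank(N^{j−1}) − rank(N^j), giving [3, 1, 1]. So we have 1 block(s) of size 3, 2 block(s) of size 1 → block sizes [3, 1, 1]

Assembling the blocks gives a Jordan form
J =
  [-1,  1,  0,  0,  0]
  [ 0, -1,  1,  0,  0]
  [ 0,  0, -1,  0,  0]
  [ 0,  0,  0, -1,  0]
  [ 0,  0,  0,  0, -1]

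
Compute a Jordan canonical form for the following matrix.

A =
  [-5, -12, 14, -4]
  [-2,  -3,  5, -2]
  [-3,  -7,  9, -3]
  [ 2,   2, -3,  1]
J_1(-1) ⊕ J_3(1)

The characteristic polynomial is
  det(x·I − A) = x^4 - 2*x^3 + 2*x - 1 = (x - 1)^3*(x + 1)

Eigenvalues and multiplicities (the geometric multiplicity of λ is n − rank(A − λI), which equals the number of Jordan blocks for λ):
  λ = -1: algebraic multiplicity = 1, geometric multiplicity = 1
  λ = 1: algebraic multiplicity = 3, geometric multiplicity = 1

Determining the block sizes for each eigenvalue:
  λ = -1: one block (gm = 1), so the single block has size am = 1 → block sizes [1]
  λ = 1: one block (gm = 1), so the single block has size am = 3 → block sizes [3]

Assembling the blocks gives a Jordan form
J =
  [-1, 0, 0, 0]
  [ 0, 1, 1, 0]
  [ 0, 0, 1, 1]
  [ 0, 0, 0, 1]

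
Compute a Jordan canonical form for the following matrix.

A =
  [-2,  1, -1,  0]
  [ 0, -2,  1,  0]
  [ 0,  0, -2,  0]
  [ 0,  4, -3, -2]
J_3(-2) ⊕ J_1(-2)

The characteristic polynomial is
  det(x·I − A) = x^4 + 8*x^3 + 24*x^2 + 32*x + 16 = (x + 2)^4

Eigenvalues and multiplicities (the geometric multiplicity of λ is n − rank(A − λI), which equals the number of Jordan blocks for λ):
  λ = -2: algebraic multiplicity = 4, geometric multiplicity = 2

Determining the block sizes for each eigenvalue:
  λ = -2: with am = 4 and gm = 2, the partition is not yet determined (e.g. several partitions of 4 into 2 parts exist). Let N = A − (-2)·I. Computing rank(N^1) = 2, rank(N^2) = 1, rank(N^3) = 0; the number of blocks of size ≥ j is rank(N^{j−1}) − rank(N^j), giving [2, 1, 1]. So we have 1 block(s) of size 3, 1 block(s) of size 1 → block sizes [3, 1]

Assembling the blocks gives a Jordan form
J =
  [-2,  1,  0,  0]
  [ 0, -2,  1,  0]
  [ 0,  0, -2,  0]
  [ 0,  0,  0, -2]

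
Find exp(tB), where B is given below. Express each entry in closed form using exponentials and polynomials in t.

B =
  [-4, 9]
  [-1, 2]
e^{tB} =
  [-3*t*exp(-t) + exp(-t), 9*t*exp(-t)]
  [-t*exp(-t), 3*t*exp(-t) + exp(-t)]

Strategy: write B = P · J · P⁻¹ where J is a Jordan canonical form, so e^{tB} = P · e^{tJ} · P⁻¹, and e^{tJ} can be computed block-by-block.

B has Jordan form
J =
  [-1,  1]
  [ 0, -1]
(up to reordering of blocks).

Per-block formulas:
  For a 2×2 Jordan block J_2(-1): exp(t · J_2(-1)) = e^(-1t)·(I + t·N), where N is the 2×2 nilpotent shift.

After assembling e^{tJ} and conjugating by P, we get:

e^{tB} =
  [-3*t*exp(-t) + exp(-t), 9*t*exp(-t)]
  [-t*exp(-t), 3*t*exp(-t) + exp(-t)]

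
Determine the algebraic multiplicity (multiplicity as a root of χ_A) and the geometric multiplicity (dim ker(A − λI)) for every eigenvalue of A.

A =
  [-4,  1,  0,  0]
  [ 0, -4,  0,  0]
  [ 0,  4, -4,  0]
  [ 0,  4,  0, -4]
λ = -4: alg = 4, geom = 3

Step 1 — factor the characteristic polynomial to read off the algebraic multiplicities:
  χ_A(x) = (x + 4)^4

Step 2 — compute geometric multiplicities via the rank-nullity identity g(λ) = n − rank(A − λI):
  rank(A − (-4)·I) = 1, so dim ker(A − (-4)·I) = n − 1 = 3

Summary:
  λ = -4: algebraic multiplicity = 4, geometric multiplicity = 3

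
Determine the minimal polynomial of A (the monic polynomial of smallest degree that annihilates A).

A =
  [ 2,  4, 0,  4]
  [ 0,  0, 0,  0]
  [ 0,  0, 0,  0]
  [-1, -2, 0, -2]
x^2

The characteristic polynomial is χ_A(x) = x^4, so the eigenvalues are known. The minimal polynomial is
  m_A(x) = Π_λ (x − λ)^{k_λ}
where k_λ is the size of the *largest* Jordan block for λ (equivalently, the smallest k with (A − λI)^k v = 0 for every generalised eigenvector v of λ).

  λ = 0: largest Jordan block has size 2, contributing (x − 0)^2

So m_A(x) = x^2 = x^2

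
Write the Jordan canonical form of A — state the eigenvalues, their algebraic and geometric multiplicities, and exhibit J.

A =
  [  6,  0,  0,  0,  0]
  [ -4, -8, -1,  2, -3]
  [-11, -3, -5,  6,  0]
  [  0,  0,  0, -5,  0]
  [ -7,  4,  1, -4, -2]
J_3(-5) ⊕ J_1(-5) ⊕ J_1(6)

The characteristic polynomial is
  det(x·I − A) = x^5 + 14*x^4 + 30*x^3 - 400*x^2 - 2375*x - 3750 = (x - 6)*(x + 5)^4

Eigenvalues and multiplicities (the geometric multiplicity of λ is n − rank(A − λI), which equals the number of Jordan blocks for λ):
  λ = -5: algebraic multiplicity = 4, geometric multiplicity = 2
  λ = 6: algebraic multiplicity = 1, geometric multiplicity = 1

Determining the block sizes for each eigenvalue:
  λ = -5: with am = 4 and gm = 2, the partition is not yet determined (e.g. several partitions of 4 into 2 parts exist). Let N = A − (-5)·I. Computing rank(N^1) = 3, rank(N^2) = 2, rank(N^3) = 1; the number of blocks of size ≥ j is rank(N^{j−1}) − rank(N^j), giving [2, 1, 1]. So we have 1 block(s) of size 3, 1 block(s) of size 1 → block sizes [3, 1]
  λ = 6: one block (gm = 1), so the single block has size am = 1 → block sizes [1]

Assembling the blocks gives a Jordan form
J =
  [-5,  1,  0,  0, 0]
  [ 0, -5,  1,  0, 0]
  [ 0,  0, -5,  0, 0]
  [ 0,  0,  0, -5, 0]
  [ 0,  0,  0,  0, 6]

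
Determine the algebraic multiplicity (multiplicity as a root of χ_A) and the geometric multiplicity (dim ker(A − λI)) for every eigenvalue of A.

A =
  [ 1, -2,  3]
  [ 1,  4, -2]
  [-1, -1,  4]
λ = 3: alg = 3, geom = 1

Step 1 — factor the characteristic polynomial to read off the algebraic multiplicities:
  χ_A(x) = (x - 3)^3

Step 2 — compute geometric multiplicities via the rank-nullity identity g(λ) = n − rank(A − λI):
  rank(A − (3)·I) = 2, so dim ker(A − (3)·I) = n − 2 = 1

Summary:
  λ = 3: algebraic multiplicity = 3, geometric multiplicity = 1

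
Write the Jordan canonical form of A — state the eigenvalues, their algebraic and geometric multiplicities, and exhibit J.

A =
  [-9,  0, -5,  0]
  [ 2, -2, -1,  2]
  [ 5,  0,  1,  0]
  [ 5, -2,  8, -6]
J_3(-4) ⊕ J_1(-4)

The characteristic polynomial is
  det(x·I − A) = x^4 + 16*x^3 + 96*x^2 + 256*x + 256 = (x + 4)^4

Eigenvalues and multiplicities (the geometric multiplicity of λ is n − rank(A − λI), which equals the number of Jordan blocks for λ):
  λ = -4: algebraic multiplicity = 4, geometric multiplicity = 2

Determining the block sizes for each eigenvalue:
  λ = -4: with am = 4 and gm = 2, the partition is not yet determined (e.g. several partitions of 4 into 2 parts exist). Let N = A − (-4)·I. Computing rank(N^1) = 2, rank(N^2) = 1, rank(N^3) = 0; the number of blocks of size ≥ j is rank(N^{j−1}) − rank(N^j), giving [2, 1, 1]. So we have 1 block(s) of size 3, 1 block(s) of size 1 → block sizes [3, 1]

Assembling the blocks gives a Jordan form
J =
  [-4,  1,  0,  0]
  [ 0, -4,  1,  0]
  [ 0,  0, -4,  0]
  [ 0,  0,  0, -4]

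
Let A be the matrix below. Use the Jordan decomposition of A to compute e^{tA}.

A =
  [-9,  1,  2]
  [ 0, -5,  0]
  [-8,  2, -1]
e^{tA} =
  [-4*t*exp(-5*t) + exp(-5*t), t*exp(-5*t), 2*t*exp(-5*t)]
  [0, exp(-5*t), 0]
  [-8*t*exp(-5*t), 2*t*exp(-5*t), 4*t*exp(-5*t) + exp(-5*t)]

Strategy: write A = P · J · P⁻¹ where J is a Jordan canonical form, so e^{tA} = P · e^{tJ} · P⁻¹, and e^{tJ} can be computed block-by-block.

A has Jordan form
J =
  [-5,  1,  0]
  [ 0, -5,  0]
  [ 0,  0, -5]
(up to reordering of blocks).

Per-block formulas:
  For a 1×1 block at λ = -5: exp(t · [-5]) = [e^(-5t)].
  For a 2×2 Jordan block J_2(-5): exp(t · J_2(-5)) = e^(-5t)·(I + t·N), where N is the 2×2 nilpotent shift.

After assembling e^{tJ} and conjugating by P, we get:

e^{tA} =
  [-4*t*exp(-5*t) + exp(-5*t), t*exp(-5*t), 2*t*exp(-5*t)]
  [0, exp(-5*t), 0]
  [-8*t*exp(-5*t), 2*t*exp(-5*t), 4*t*exp(-5*t) + exp(-5*t)]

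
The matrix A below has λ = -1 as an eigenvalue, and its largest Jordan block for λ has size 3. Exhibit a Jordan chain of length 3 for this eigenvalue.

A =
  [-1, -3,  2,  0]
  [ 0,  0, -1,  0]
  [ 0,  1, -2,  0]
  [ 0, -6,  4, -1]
A Jordan chain for λ = -1 of length 3:
v_1 = (-1, 0, 0, -2)ᵀ
v_2 = (-3, 1, 1, -6)ᵀ
v_3 = (0, 1, 0, 0)ᵀ

Let N = A − (-1)·I. We want v_3 with N^3 v_3 = 0 but N^2 v_3 ≠ 0; then v_{j-1} := N · v_j for j = 3, …, 2.

Pick v_3 = (0, 1, 0, 0)ᵀ.
Then v_2 = N · v_3 = (-3, 1, 1, -6)ᵀ.
Then v_1 = N · v_2 = (-1, 0, 0, -2)ᵀ.

Sanity check: (A − (-1)·I) v_1 = (0, 0, 0, 0)ᵀ = 0. ✓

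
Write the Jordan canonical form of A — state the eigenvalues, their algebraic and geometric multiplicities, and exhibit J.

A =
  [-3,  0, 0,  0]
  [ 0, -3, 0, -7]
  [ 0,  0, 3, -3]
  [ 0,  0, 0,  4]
J_1(-3) ⊕ J_1(-3) ⊕ J_1(3) ⊕ J_1(4)

The characteristic polynomial is
  det(x·I − A) = x^4 - x^3 - 21*x^2 + 9*x + 108 = (x - 4)*(x - 3)*(x + 3)^2

Eigenvalues and multiplicities (the geometric multiplicity of λ is n − rank(A − λI), which equals the number of Jordan blocks for λ):
  λ = -3: algebraic multiplicity = 2, geometric multiplicity = 2
  λ = 3: algebraic multiplicity = 1, geometric multiplicity = 1
  λ = 4: algebraic multiplicity = 1, geometric multiplicity = 1

Determining the block sizes for each eigenvalue:
  λ = -3: gm = am = 2, so every block has size 1 → block sizes [1, 1]
  λ = 3: one block (gm = 1), so the single block has size am = 1 → block sizes [1]
  λ = 4: one block (gm = 1), so the single block has size am = 1 → block sizes [1]

Assembling the blocks gives a Jordan form
J =
  [-3,  0, 0, 0]
  [ 0, -3, 0, 0]
  [ 0,  0, 3, 0]
  [ 0,  0, 0, 4]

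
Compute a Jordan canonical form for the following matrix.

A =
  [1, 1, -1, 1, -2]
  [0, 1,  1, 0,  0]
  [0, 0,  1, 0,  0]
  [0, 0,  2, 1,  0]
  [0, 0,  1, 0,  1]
J_3(1) ⊕ J_1(1) ⊕ J_1(1)

The characteristic polynomial is
  det(x·I − A) = x^5 - 5*x^4 + 10*x^3 - 10*x^2 + 5*x - 1 = (x - 1)^5

Eigenvalues and multiplicities (the geometric multiplicity of λ is n − rank(A − λI), which equals the number of Jordan blocks for λ):
  λ = 1: algebraic multiplicity = 5, geometric multiplicity = 3

Determining the block sizes for each eigenvalue:
  λ = 1: with am = 5 and gm = 3, the partition is not yet determined (e.g. several partitions of 5 into 3 parts exist). Let N = A − (1)·I. Computing rank(N^1) = 2, rank(N^2) = 1, rank(N^3) = 0; the number of blocks of size ≥ j is rank(N^{j−1}) − rank(N^j), giving [3, 1, 1]. So we have 1 block(s) of size 3, 2 block(s) of size 1 → block sizes [3, 1, 1]

Assembling the blocks gives a Jordan form
J =
  [1, 1, 0, 0, 0]
  [0, 1, 1, 0, 0]
  [0, 0, 1, 0, 0]
  [0, 0, 0, 1, 0]
  [0, 0, 0, 0, 1]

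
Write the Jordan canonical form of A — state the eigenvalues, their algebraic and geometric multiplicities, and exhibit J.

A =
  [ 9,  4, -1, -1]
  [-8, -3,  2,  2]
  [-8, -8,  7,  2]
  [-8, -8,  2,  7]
J_2(5) ⊕ J_1(5) ⊕ J_1(5)

The characteristic polynomial is
  det(x·I − A) = x^4 - 20*x^3 + 150*x^2 - 500*x + 625 = (x - 5)^4

Eigenvalues and multiplicities (the geometric multiplicity of λ is n − rank(A − λI), which equals the number of Jordan blocks for λ):
  λ = 5: algebraic multiplicity = 4, geometric multiplicity = 3

Determining the block sizes for each eigenvalue:
  λ = 5: 3 blocks summing to 4 forces exactly one block of size 2 and the rest size 1 → block sizes [2, 1, 1]

Assembling the blocks gives a Jordan form
J =
  [5, 1, 0, 0]
  [0, 5, 0, 0]
  [0, 0, 5, 0]
  [0, 0, 0, 5]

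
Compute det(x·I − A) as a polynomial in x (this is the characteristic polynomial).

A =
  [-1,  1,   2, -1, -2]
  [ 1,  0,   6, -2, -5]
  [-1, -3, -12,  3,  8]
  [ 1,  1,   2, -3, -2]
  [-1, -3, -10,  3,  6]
x^5 + 10*x^4 + 40*x^3 + 80*x^2 + 80*x + 32

Expanding det(x·I − A) (e.g. by cofactor expansion or by noting that A is similar to its Jordan form J, which has the same characteristic polynomial as A) gives
  χ_A(x) = x^5 + 10*x^4 + 40*x^3 + 80*x^2 + 80*x + 32
which factors as (x + 2)^5. The eigenvalues (with algebraic multiplicities) are λ = -2 with multiplicity 5.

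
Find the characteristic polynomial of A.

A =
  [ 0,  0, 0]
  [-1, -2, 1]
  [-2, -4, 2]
x^3

Expanding det(x·I − A) (e.g. by cofactor expansion or by noting that A is similar to its Jordan form J, which has the same characteristic polynomial as A) gives
  χ_A(x) = x^3
which factors as x^3. The eigenvalues (with algebraic multiplicities) are λ = 0 with multiplicity 3.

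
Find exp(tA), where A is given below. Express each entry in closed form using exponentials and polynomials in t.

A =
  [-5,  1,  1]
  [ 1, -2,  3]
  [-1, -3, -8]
e^{tA} =
  [exp(-5*t), t*exp(-5*t), t*exp(-5*t)]
  [t*exp(-5*t), t^2*exp(-5*t)/2 + 3*t*exp(-5*t) + exp(-5*t), t^2*exp(-5*t)/2 + 3*t*exp(-5*t)]
  [-t*exp(-5*t), -t^2*exp(-5*t)/2 - 3*t*exp(-5*t), -t^2*exp(-5*t)/2 - 3*t*exp(-5*t) + exp(-5*t)]

Strategy: write A = P · J · P⁻¹ where J is a Jordan canonical form, so e^{tA} = P · e^{tJ} · P⁻¹, and e^{tJ} can be computed block-by-block.

A has Jordan form
J =
  [-5,  1,  0]
  [ 0, -5,  1]
  [ 0,  0, -5]
(up to reordering of blocks).

Per-block formulas:
  For a 3×3 Jordan block J_3(-5): exp(t · J_3(-5)) = e^(-5t)·(I + t·N + (t^2/2)·N^2), where N is the 3×3 nilpotent shift.

After assembling e^{tJ} and conjugating by P, we get:

e^{tA} =
  [exp(-5*t), t*exp(-5*t), t*exp(-5*t)]
  [t*exp(-5*t), t^2*exp(-5*t)/2 + 3*t*exp(-5*t) + exp(-5*t), t^2*exp(-5*t)/2 + 3*t*exp(-5*t)]
  [-t*exp(-5*t), -t^2*exp(-5*t)/2 - 3*t*exp(-5*t), -t^2*exp(-5*t)/2 - 3*t*exp(-5*t) + exp(-5*t)]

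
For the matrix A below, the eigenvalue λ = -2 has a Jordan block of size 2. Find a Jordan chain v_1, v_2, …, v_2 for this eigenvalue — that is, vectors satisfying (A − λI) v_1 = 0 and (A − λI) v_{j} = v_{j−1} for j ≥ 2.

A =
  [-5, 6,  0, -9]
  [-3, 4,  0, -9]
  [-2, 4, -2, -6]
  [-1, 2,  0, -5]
A Jordan chain for λ = -2 of length 2:
v_1 = (-3, -3, -2, -1)ᵀ
v_2 = (1, 0, 0, 0)ᵀ

Let N = A − (-2)·I. We want v_2 with N^2 v_2 = 0 but N^1 v_2 ≠ 0; then v_{j-1} := N · v_j for j = 2, …, 2.

Pick v_2 = (1, 0, 0, 0)ᵀ.
Then v_1 = N · v_2 = (-3, -3, -2, -1)ᵀ.

Sanity check: (A − (-2)·I) v_1 = (0, 0, 0, 0)ᵀ = 0. ✓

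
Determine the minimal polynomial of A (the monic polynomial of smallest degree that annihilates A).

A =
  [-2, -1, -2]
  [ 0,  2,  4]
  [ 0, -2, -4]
x^3 + 4*x^2 + 4*x

The characteristic polynomial is χ_A(x) = x*(x + 2)^2, so the eigenvalues are known. The minimal polynomial is
  m_A(x) = Π_λ (x − λ)^{k_λ}
where k_λ is the size of the *largest* Jordan block for λ (equivalently, the smallest k with (A − λI)^k v = 0 for every generalised eigenvector v of λ).

  λ = -2: largest Jordan block has size 2, contributing (x + 2)^2
  λ = 0: largest Jordan block has size 1, contributing (x − 0)

So m_A(x) = x*(x + 2)^2 = x^3 + 4*x^2 + 4*x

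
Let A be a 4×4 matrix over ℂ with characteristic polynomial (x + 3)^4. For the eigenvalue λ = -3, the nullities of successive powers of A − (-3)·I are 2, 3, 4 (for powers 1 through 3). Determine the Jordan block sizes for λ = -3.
Block sizes for λ = -3: [3, 1]

From the dimensions of kernels of powers, the number of Jordan blocks of size at least j is d_j − d_{j−1} where d_j = dim ker(N^j) (with d_0 = 0). Computing the differences gives [2, 1, 1].
The number of blocks of size exactly k is (#blocks of size ≥ k) − (#blocks of size ≥ k + 1), so the partition is: 1 block(s) of size 1, 1 block(s) of size 3.
In nonincreasing order the block sizes are [3, 1].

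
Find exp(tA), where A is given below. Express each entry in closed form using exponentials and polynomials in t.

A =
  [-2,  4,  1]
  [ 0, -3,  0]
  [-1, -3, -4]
e^{tA} =
  [t*exp(-3*t) + exp(-3*t), t^2*exp(-3*t)/2 + 4*t*exp(-3*t), t*exp(-3*t)]
  [0, exp(-3*t), 0]
  [-t*exp(-3*t), -t^2*exp(-3*t)/2 - 3*t*exp(-3*t), -t*exp(-3*t) + exp(-3*t)]

Strategy: write A = P · J · P⁻¹ where J is a Jordan canonical form, so e^{tA} = P · e^{tJ} · P⁻¹, and e^{tJ} can be computed block-by-block.

A has Jordan form
J =
  [-3,  1,  0]
  [ 0, -3,  1]
  [ 0,  0, -3]
(up to reordering of blocks).

Per-block formulas:
  For a 3×3 Jordan block J_3(-3): exp(t · J_3(-3)) = e^(-3t)·(I + t·N + (t^2/2)·N^2), where N is the 3×3 nilpotent shift.

After assembling e^{tJ} and conjugating by P, we get:

e^{tA} =
  [t*exp(-3*t) + exp(-3*t), t^2*exp(-3*t)/2 + 4*t*exp(-3*t), t*exp(-3*t)]
  [0, exp(-3*t), 0]
  [-t*exp(-3*t), -t^2*exp(-3*t)/2 - 3*t*exp(-3*t), -t*exp(-3*t) + exp(-3*t)]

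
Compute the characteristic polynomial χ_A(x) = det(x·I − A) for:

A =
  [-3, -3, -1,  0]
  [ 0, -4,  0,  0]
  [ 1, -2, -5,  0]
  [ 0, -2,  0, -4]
x^4 + 16*x^3 + 96*x^2 + 256*x + 256

Expanding det(x·I − A) (e.g. by cofactor expansion or by noting that A is similar to its Jordan form J, which has the same characteristic polynomial as A) gives
  χ_A(x) = x^4 + 16*x^3 + 96*x^2 + 256*x + 256
which factors as (x + 4)^4. The eigenvalues (with algebraic multiplicities) are λ = -4 with multiplicity 4.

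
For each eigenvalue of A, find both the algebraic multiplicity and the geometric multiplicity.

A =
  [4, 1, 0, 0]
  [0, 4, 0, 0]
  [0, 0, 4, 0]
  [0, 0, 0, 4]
λ = 4: alg = 4, geom = 3

Step 1 — factor the characteristic polynomial to read off the algebraic multiplicities:
  χ_A(x) = (x - 4)^4

Step 2 — compute geometric multiplicities via the rank-nullity identity g(λ) = n − rank(A − λI):
  rank(A − (4)·I) = 1, so dim ker(A − (4)·I) = n − 1 = 3

Summary:
  λ = 4: algebraic multiplicity = 4, geometric multiplicity = 3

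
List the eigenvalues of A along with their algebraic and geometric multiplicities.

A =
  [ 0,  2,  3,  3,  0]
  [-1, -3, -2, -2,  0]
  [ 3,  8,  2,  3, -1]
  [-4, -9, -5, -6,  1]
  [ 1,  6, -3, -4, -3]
λ = -2: alg = 5, geom = 2

Step 1 — factor the characteristic polynomial to read off the algebraic multiplicities:
  χ_A(x) = (x + 2)^5

Step 2 — compute geometric multiplicities via the rank-nullity identity g(λ) = n − rank(A − λI):
  rank(A − (-2)·I) = 3, so dim ker(A − (-2)·I) = n − 3 = 2

Summary:
  λ = -2: algebraic multiplicity = 5, geometric multiplicity = 2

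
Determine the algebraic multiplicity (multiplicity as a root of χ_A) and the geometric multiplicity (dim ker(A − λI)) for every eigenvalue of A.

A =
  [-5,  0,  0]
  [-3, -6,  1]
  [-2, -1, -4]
λ = -5: alg = 3, geom = 1

Step 1 — factor the characteristic polynomial to read off the algebraic multiplicities:
  χ_A(x) = (x + 5)^3

Step 2 — compute geometric multiplicities via the rank-nullity identity g(λ) = n − rank(A − λI):
  rank(A − (-5)·I) = 2, so dim ker(A − (-5)·I) = n − 2 = 1

Summary:
  λ = -5: algebraic multiplicity = 3, geometric multiplicity = 1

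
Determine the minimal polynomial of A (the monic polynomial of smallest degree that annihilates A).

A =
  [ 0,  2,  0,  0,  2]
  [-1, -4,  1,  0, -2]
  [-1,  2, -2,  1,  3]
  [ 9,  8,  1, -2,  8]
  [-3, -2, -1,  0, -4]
x^4 + 10*x^3 + 36*x^2 + 56*x + 32

The characteristic polynomial is χ_A(x) = (x + 2)^4*(x + 4), so the eigenvalues are known. The minimal polynomial is
  m_A(x) = Π_λ (x − λ)^{k_λ}
where k_λ is the size of the *largest* Jordan block for λ (equivalently, the smallest k with (A − λI)^k v = 0 for every generalised eigenvector v of λ).

  λ = -4: largest Jordan block has size 1, contributing (x + 4)
  λ = -2: largest Jordan block has size 3, contributing (x + 2)^3

So m_A(x) = (x + 2)^3*(x + 4) = x^4 + 10*x^3 + 36*x^2 + 56*x + 32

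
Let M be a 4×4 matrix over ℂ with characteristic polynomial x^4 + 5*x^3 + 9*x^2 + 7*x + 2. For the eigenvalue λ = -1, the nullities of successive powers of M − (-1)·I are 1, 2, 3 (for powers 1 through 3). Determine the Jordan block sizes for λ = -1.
Block sizes for λ = -1: [3]

From the dimensions of kernels of powers, the number of Jordan blocks of size at least j is d_j − d_{j−1} where d_j = dim ker(N^j) (with d_0 = 0). Computing the differences gives [1, 1, 1].
The number of blocks of size exactly k is (#blocks of size ≥ k) − (#blocks of size ≥ k + 1), so the partition is: 1 block(s) of size 3.
In nonincreasing order the block sizes are [3].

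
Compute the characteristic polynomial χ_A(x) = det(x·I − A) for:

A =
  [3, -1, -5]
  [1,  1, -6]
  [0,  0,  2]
x^3 - 6*x^2 + 12*x - 8

Expanding det(x·I − A) (e.g. by cofactor expansion or by noting that A is similar to its Jordan form J, which has the same characteristic polynomial as A) gives
  χ_A(x) = x^3 - 6*x^2 + 12*x - 8
which factors as (x - 2)^3. The eigenvalues (with algebraic multiplicities) are λ = 2 with multiplicity 3.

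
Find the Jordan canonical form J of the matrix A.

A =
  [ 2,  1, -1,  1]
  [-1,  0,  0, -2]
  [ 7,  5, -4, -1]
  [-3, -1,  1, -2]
J_3(-1) ⊕ J_1(-1)

The characteristic polynomial is
  det(x·I − A) = x^4 + 4*x^3 + 6*x^2 + 4*x + 1 = (x + 1)^4

Eigenvalues and multiplicities (the geometric multiplicity of λ is n − rank(A − λI), which equals the number of Jordan blocks for λ):
  λ = -1: algebraic multiplicity = 4, geometric multiplicity = 2

Determining the block sizes for each eigenvalue:
  λ = -1: with am = 4 and gm = 2, the partition is not yet determined (e.g. several partitions of 4 into 2 parts exist). Let N = A − (-1)·I. Computing rank(N^1) = 2, rank(N^2) = 1, rank(N^3) = 0; the number of blocks of size ≥ j is rank(N^{j−1}) − rank(N^j), giving [2, 1, 1]. So we have 1 block(s) of size 3, 1 block(s) of size 1 → block sizes [3, 1]

Assembling the blocks gives a Jordan form
J =
  [-1,  1,  0,  0]
  [ 0, -1,  1,  0]
  [ 0,  0, -1,  0]
  [ 0,  0,  0, -1]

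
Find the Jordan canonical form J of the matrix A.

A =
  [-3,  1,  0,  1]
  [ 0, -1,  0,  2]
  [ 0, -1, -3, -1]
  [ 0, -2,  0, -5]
J_2(-3) ⊕ J_1(-3) ⊕ J_1(-3)

The characteristic polynomial is
  det(x·I − A) = x^4 + 12*x^3 + 54*x^2 + 108*x + 81 = (x + 3)^4

Eigenvalues and multiplicities (the geometric multiplicity of λ is n − rank(A − λI), which equals the number of Jordan blocks for λ):
  λ = -3: algebraic multiplicity = 4, geometric multiplicity = 3

Determining the block sizes for each eigenvalue:
  λ = -3: 3 blocks summing to 4 forces exactly one block of size 2 and the rest size 1 → block sizes [2, 1, 1]

Assembling the blocks gives a Jordan form
J =
  [-3,  1,  0,  0]
  [ 0, -3,  0,  0]
  [ 0,  0, -3,  0]
  [ 0,  0,  0, -3]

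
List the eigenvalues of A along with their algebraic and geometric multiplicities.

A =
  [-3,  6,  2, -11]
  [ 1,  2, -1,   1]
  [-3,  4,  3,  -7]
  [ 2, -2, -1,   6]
λ = 2: alg = 4, geom = 2

Step 1 — factor the characteristic polynomial to read off the algebraic multiplicities:
  χ_A(x) = (x - 2)^4

Step 2 — compute geometric multiplicities via the rank-nullity identity g(λ) = n − rank(A − λI):
  rank(A − (2)·I) = 2, so dim ker(A − (2)·I) = n − 2 = 2

Summary:
  λ = 2: algebraic multiplicity = 4, geometric multiplicity = 2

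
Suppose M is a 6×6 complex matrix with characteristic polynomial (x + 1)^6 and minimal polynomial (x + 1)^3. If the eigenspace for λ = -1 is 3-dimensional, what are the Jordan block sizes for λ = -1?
Block sizes for λ = -1: [3, 2, 1]

Step 1 — from the characteristic polynomial, algebraic multiplicity of λ = -1 is 6. From dim ker(M − (-1)·I) = 3, there are exactly 3 Jordan blocks for λ = -1.
Step 2 — from the minimal polynomial, the factor (x + 1)^3 tells us the largest block for λ = -1 has size 3.
Step 3 — with total size 6, 3 blocks, and largest block 3, the block sizes (in nonincreasing order) are [3, 2, 1].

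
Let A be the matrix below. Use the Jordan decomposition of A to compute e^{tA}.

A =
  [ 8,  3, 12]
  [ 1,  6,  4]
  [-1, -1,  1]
e^{tA} =
  [3*t*exp(5*t) + exp(5*t), 3*t*exp(5*t), 12*t*exp(5*t)]
  [t*exp(5*t), t*exp(5*t) + exp(5*t), 4*t*exp(5*t)]
  [-t*exp(5*t), -t*exp(5*t), -4*t*exp(5*t) + exp(5*t)]

Strategy: write A = P · J · P⁻¹ where J is a Jordan canonical form, so e^{tA} = P · e^{tJ} · P⁻¹, and e^{tJ} can be computed block-by-block.

A has Jordan form
J =
  [5, 1, 0]
  [0, 5, 0]
  [0, 0, 5]
(up to reordering of blocks).

Per-block formulas:
  For a 1×1 block at λ = 5: exp(t · [5]) = [e^(5t)].
  For a 2×2 Jordan block J_2(5): exp(t · J_2(5)) = e^(5t)·(I + t·N), where N is the 2×2 nilpotent shift.

After assembling e^{tJ} and conjugating by P, we get:

e^{tA} =
  [3*t*exp(5*t) + exp(5*t), 3*t*exp(5*t), 12*t*exp(5*t)]
  [t*exp(5*t), t*exp(5*t) + exp(5*t), 4*t*exp(5*t)]
  [-t*exp(5*t), -t*exp(5*t), -4*t*exp(5*t) + exp(5*t)]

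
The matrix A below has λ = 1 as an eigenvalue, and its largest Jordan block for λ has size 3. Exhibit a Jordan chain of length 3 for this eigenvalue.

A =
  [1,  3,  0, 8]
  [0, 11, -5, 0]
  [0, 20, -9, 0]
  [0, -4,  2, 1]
A Jordan chain for λ = 1 of length 3:
v_1 = (-2, 0, 0, 0)ᵀ
v_2 = (3, 10, 20, -4)ᵀ
v_3 = (0, 1, 0, 0)ᵀ

Let N = A − (1)·I. We want v_3 with N^3 v_3 = 0 but N^2 v_3 ≠ 0; then v_{j-1} := N · v_j for j = 3, …, 2.

Pick v_3 = (0, 1, 0, 0)ᵀ.
Then v_2 = N · v_3 = (3, 10, 20, -4)ᵀ.
Then v_1 = N · v_2 = (-2, 0, 0, 0)ᵀ.

Sanity check: (A − (1)·I) v_1 = (0, 0, 0, 0)ᵀ = 0. ✓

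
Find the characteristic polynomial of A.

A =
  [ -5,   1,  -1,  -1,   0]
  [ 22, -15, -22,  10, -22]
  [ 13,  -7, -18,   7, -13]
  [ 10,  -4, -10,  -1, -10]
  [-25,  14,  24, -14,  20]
x^5 + 19*x^4 + 130*x^3 + 350*x^2 + 125*x - 625

Expanding det(x·I − A) (e.g. by cofactor expansion or by noting that A is similar to its Jordan form J, which has the same characteristic polynomial as A) gives
  χ_A(x) = x^5 + 19*x^4 + 130*x^3 + 350*x^2 + 125*x - 625
which factors as (x - 1)*(x + 5)^4. The eigenvalues (with algebraic multiplicities) are λ = -5 with multiplicity 4, λ = 1 with multiplicity 1.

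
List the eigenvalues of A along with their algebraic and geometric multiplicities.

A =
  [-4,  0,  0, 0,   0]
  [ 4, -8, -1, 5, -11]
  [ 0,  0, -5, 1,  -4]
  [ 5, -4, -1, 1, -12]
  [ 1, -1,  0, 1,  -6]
λ = -5: alg = 2, geom = 1; λ = -4: alg = 3, geom = 1

Step 1 — factor the characteristic polynomial to read off the algebraic multiplicities:
  χ_A(x) = (x + 4)^3*(x + 5)^2

Step 2 — compute geometric multiplicities via the rank-nullity identity g(λ) = n − rank(A − λI):
  rank(A − (-5)·I) = 4, so dim ker(A − (-5)·I) = n − 4 = 1
  rank(A − (-4)·I) = 4, so dim ker(A − (-4)·I) = n − 4 = 1

Summary:
  λ = -5: algebraic multiplicity = 2, geometric multiplicity = 1
  λ = -4: algebraic multiplicity = 3, geometric multiplicity = 1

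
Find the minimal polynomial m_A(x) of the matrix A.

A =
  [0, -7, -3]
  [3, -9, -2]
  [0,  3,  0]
x^3 + 9*x^2 + 27*x + 27

The characteristic polynomial is χ_A(x) = (x + 3)^3, so the eigenvalues are known. The minimal polynomial is
  m_A(x) = Π_λ (x − λ)^{k_λ}
where k_λ is the size of the *largest* Jordan block for λ (equivalently, the smallest k with (A − λI)^k v = 0 for every generalised eigenvector v of λ).

  λ = -3: largest Jordan block has size 3, contributing (x + 3)^3

So m_A(x) = (x + 3)^3 = x^3 + 9*x^2 + 27*x + 27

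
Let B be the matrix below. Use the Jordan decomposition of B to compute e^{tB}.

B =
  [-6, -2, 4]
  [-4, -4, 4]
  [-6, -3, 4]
e^{tB} =
  [-4*t*exp(-2*t) + exp(-2*t), -2*t*exp(-2*t), 4*t*exp(-2*t)]
  [-4*t*exp(-2*t), -2*t*exp(-2*t) + exp(-2*t), 4*t*exp(-2*t)]
  [-6*t*exp(-2*t), -3*t*exp(-2*t), 6*t*exp(-2*t) + exp(-2*t)]

Strategy: write B = P · J · P⁻¹ where J is a Jordan canonical form, so e^{tB} = P · e^{tJ} · P⁻¹, and e^{tJ} can be computed block-by-block.

B has Jordan form
J =
  [-2,  1,  0]
  [ 0, -2,  0]
  [ 0,  0, -2]
(up to reordering of blocks).

Per-block formulas:
  For a 1×1 block at λ = -2: exp(t · [-2]) = [e^(-2t)].
  For a 2×2 Jordan block J_2(-2): exp(t · J_2(-2)) = e^(-2t)·(I + t·N), where N is the 2×2 nilpotent shift.

After assembling e^{tJ} and conjugating by P, we get:

e^{tB} =
  [-4*t*exp(-2*t) + exp(-2*t), -2*t*exp(-2*t), 4*t*exp(-2*t)]
  [-4*t*exp(-2*t), -2*t*exp(-2*t) + exp(-2*t), 4*t*exp(-2*t)]
  [-6*t*exp(-2*t), -3*t*exp(-2*t), 6*t*exp(-2*t) + exp(-2*t)]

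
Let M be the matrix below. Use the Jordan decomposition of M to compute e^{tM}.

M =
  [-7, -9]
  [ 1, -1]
e^{tM} =
  [-3*t*exp(-4*t) + exp(-4*t), -9*t*exp(-4*t)]
  [t*exp(-4*t), 3*t*exp(-4*t) + exp(-4*t)]

Strategy: write M = P · J · P⁻¹ where J is a Jordan canonical form, so e^{tM} = P · e^{tJ} · P⁻¹, and e^{tJ} can be computed block-by-block.

M has Jordan form
J =
  [-4,  1]
  [ 0, -4]
(up to reordering of blocks).

Per-block formulas:
  For a 2×2 Jordan block J_2(-4): exp(t · J_2(-4)) = e^(-4t)·(I + t·N), where N is the 2×2 nilpotent shift.

After assembling e^{tJ} and conjugating by P, we get:

e^{tM} =
  [-3*t*exp(-4*t) + exp(-4*t), -9*t*exp(-4*t)]
  [t*exp(-4*t), 3*t*exp(-4*t) + exp(-4*t)]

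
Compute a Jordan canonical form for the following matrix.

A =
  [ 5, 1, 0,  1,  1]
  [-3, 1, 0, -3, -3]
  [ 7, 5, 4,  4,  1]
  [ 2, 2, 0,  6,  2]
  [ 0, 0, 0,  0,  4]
J_2(4) ⊕ J_2(4) ⊕ J_1(4)

The characteristic polynomial is
  det(x·I − A) = x^5 - 20*x^4 + 160*x^3 - 640*x^2 + 1280*x - 1024 = (x - 4)^5

Eigenvalues and multiplicities (the geometric multiplicity of λ is n − rank(A − λI), which equals the number of Jordan blocks for λ):
  λ = 4: algebraic multiplicity = 5, geometric multiplicity = 3

Determining the block sizes for each eigenvalue:
  λ = 4: with am = 5 and gm = 3, the partition is not yet determined (e.g. several partitions of 5 into 3 parts exist). Let N = A − (4)·I. Computing rank(N^1) = 2, rank(N^2) = 0; the number of blocks of size ≥ j is rank(N^{j−1}) − rank(N^j), giving [3, 2]. So we have 2 block(s) of size 2, 1 block(s) of size 1 → block sizes [2, 2, 1]

Assembling the blocks gives a Jordan form
J =
  [4, 1, 0, 0, 0]
  [0, 4, 0, 0, 0]
  [0, 0, 4, 1, 0]
  [0, 0, 0, 4, 0]
  [0, 0, 0, 0, 4]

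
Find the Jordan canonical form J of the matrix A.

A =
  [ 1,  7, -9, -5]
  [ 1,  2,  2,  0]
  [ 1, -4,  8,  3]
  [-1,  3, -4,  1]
J_3(3) ⊕ J_1(3)

The characteristic polynomial is
  det(x·I − A) = x^4 - 12*x^3 + 54*x^2 - 108*x + 81 = (x - 3)^4

Eigenvalues and multiplicities (the geometric multiplicity of λ is n − rank(A − λI), which equals the number of Jordan blocks for λ):
  λ = 3: algebraic multiplicity = 4, geometric multiplicity = 2

Determining the block sizes for each eigenvalue:
  λ = 3: with am = 4 and gm = 2, the partition is not yet determined (e.g. several partitions of 4 into 2 parts exist). Let N = A − (3)·I. Computing rank(N^1) = 2, rank(N^2) = 1, rank(N^3) = 0; the number of blocks of size ≥ j is rank(N^{j−1}) − rank(N^j), giving [2, 1, 1]. So we have 1 block(s) of size 3, 1 block(s) of size 1 → block sizes [3, 1]

Assembling the blocks gives a Jordan form
J =
  [3, 1, 0, 0]
  [0, 3, 1, 0]
  [0, 0, 3, 0]
  [0, 0, 0, 3]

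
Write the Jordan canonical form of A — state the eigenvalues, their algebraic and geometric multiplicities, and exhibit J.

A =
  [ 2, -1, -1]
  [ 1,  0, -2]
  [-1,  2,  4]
J_3(2)

The characteristic polynomial is
  det(x·I − A) = x^3 - 6*x^2 + 12*x - 8 = (x - 2)^3

Eigenvalues and multiplicities (the geometric multiplicity of λ is n − rank(A − λI), which equals the number of Jordan blocks for λ):
  λ = 2: algebraic multiplicity = 3, geometric multiplicity = 1

Determining the block sizes for each eigenvalue:
  λ = 2: one block (gm = 1), so the single block has size am = 3 → block sizes [3]

Assembling the blocks gives a Jordan form
J =
  [2, 1, 0]
  [0, 2, 1]
  [0, 0, 2]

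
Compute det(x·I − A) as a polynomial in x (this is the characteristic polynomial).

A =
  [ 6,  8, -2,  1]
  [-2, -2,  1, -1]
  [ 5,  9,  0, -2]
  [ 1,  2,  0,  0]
x^4 - 4*x^3 + 6*x^2 - 4*x + 1

Expanding det(x·I − A) (e.g. by cofactor expansion or by noting that A is similar to its Jordan form J, which has the same characteristic polynomial as A) gives
  χ_A(x) = x^4 - 4*x^3 + 6*x^2 - 4*x + 1
which factors as (x - 1)^4. The eigenvalues (with algebraic multiplicities) are λ = 1 with multiplicity 4.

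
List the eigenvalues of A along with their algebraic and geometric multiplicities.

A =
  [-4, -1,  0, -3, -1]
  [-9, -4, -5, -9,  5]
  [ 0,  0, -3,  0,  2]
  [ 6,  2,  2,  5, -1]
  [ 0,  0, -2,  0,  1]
λ = -1: alg = 5, geom = 2

Step 1 — factor the characteristic polynomial to read off the algebraic multiplicities:
  χ_A(x) = (x + 1)^5

Step 2 — compute geometric multiplicities via the rank-nullity identity g(λ) = n − rank(A − λI):
  rank(A − (-1)·I) = 3, so dim ker(A − (-1)·I) = n − 3 = 2

Summary:
  λ = -1: algebraic multiplicity = 5, geometric multiplicity = 2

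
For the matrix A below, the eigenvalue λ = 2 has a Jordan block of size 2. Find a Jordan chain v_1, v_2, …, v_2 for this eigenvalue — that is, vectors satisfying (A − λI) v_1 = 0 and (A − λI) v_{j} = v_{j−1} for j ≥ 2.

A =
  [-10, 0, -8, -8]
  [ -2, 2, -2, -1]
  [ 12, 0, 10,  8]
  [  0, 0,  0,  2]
A Jordan chain for λ = 2 of length 2:
v_1 = (0, 2, 0, 0)ᵀ
v_2 = (2, 0, -3, 0)ᵀ

Let N = A − (2)·I. We want v_2 with N^2 v_2 = 0 but N^1 v_2 ≠ 0; then v_{j-1} := N · v_j for j = 2, …, 2.

Pick v_2 = (2, 0, -3, 0)ᵀ.
Then v_1 = N · v_2 = (0, 2, 0, 0)ᵀ.

Sanity check: (A − (2)·I) v_1 = (0, 0, 0, 0)ᵀ = 0. ✓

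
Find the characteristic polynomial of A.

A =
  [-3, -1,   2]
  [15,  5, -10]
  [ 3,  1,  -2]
x^3

Expanding det(x·I − A) (e.g. by cofactor expansion or by noting that A is similar to its Jordan form J, which has the same characteristic polynomial as A) gives
  χ_A(x) = x^3
which factors as x^3. The eigenvalues (with algebraic multiplicities) are λ = 0 with multiplicity 3.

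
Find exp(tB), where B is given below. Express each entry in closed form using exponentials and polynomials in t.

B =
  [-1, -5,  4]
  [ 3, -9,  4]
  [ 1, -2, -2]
e^{tB} =
  [-t^2*exp(-4*t) + 3*t*exp(-4*t) + exp(-4*t), t^2*exp(-4*t) - 5*t*exp(-4*t), 4*t*exp(-4*t)]
  [-t^2*exp(-4*t) + 3*t*exp(-4*t), t^2*exp(-4*t) - 5*t*exp(-4*t) + exp(-4*t), 4*t*exp(-4*t)]
  [-t^2*exp(-4*t)/2 + t*exp(-4*t), t^2*exp(-4*t)/2 - 2*t*exp(-4*t), 2*t*exp(-4*t) + exp(-4*t)]

Strategy: write B = P · J · P⁻¹ where J is a Jordan canonical form, so e^{tB} = P · e^{tJ} · P⁻¹, and e^{tJ} can be computed block-by-block.

B has Jordan form
J =
  [-4,  1,  0]
  [ 0, -4,  1]
  [ 0,  0, -4]
(up to reordering of blocks).

Per-block formulas:
  For a 3×3 Jordan block J_3(-4): exp(t · J_3(-4)) = e^(-4t)·(I + t·N + (t^2/2)·N^2), where N is the 3×3 nilpotent shift.

After assembling e^{tJ} and conjugating by P, we get:

e^{tB} =
  [-t^2*exp(-4*t) + 3*t*exp(-4*t) + exp(-4*t), t^2*exp(-4*t) - 5*t*exp(-4*t), 4*t*exp(-4*t)]
  [-t^2*exp(-4*t) + 3*t*exp(-4*t), t^2*exp(-4*t) - 5*t*exp(-4*t) + exp(-4*t), 4*t*exp(-4*t)]
  [-t^2*exp(-4*t)/2 + t*exp(-4*t), t^2*exp(-4*t)/2 - 2*t*exp(-4*t), 2*t*exp(-4*t) + exp(-4*t)]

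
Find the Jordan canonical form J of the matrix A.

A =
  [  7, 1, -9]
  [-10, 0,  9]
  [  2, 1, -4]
J_2(-1) ⊕ J_1(5)

The characteristic polynomial is
  det(x·I − A) = x^3 - 3*x^2 - 9*x - 5 = (x - 5)*(x + 1)^2

Eigenvalues and multiplicities (the geometric multiplicity of λ is n − rank(A − λI), which equals the number of Jordan blocks for λ):
  λ = -1: algebraic multiplicity = 2, geometric multiplicity = 1
  λ = 5: algebraic multiplicity = 1, geometric multiplicity = 1

Determining the block sizes for each eigenvalue:
  λ = -1: one block (gm = 1), so the single block has size am = 2 → block sizes [2]
  λ = 5: one block (gm = 1), so the single block has size am = 1 → block sizes [1]

Assembling the blocks gives a Jordan form
J =
  [-1,  1, 0]
  [ 0, -1, 0]
  [ 0,  0, 5]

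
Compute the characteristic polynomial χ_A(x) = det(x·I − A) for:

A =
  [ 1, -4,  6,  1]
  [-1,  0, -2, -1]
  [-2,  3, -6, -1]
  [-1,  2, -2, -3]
x^4 + 8*x^3 + 24*x^2 + 32*x + 16

Expanding det(x·I − A) (e.g. by cofactor expansion or by noting that A is similar to its Jordan form J, which has the same characteristic polynomial as A) gives
  χ_A(x) = x^4 + 8*x^3 + 24*x^2 + 32*x + 16
which factors as (x + 2)^4. The eigenvalues (with algebraic multiplicities) are λ = -2 with multiplicity 4.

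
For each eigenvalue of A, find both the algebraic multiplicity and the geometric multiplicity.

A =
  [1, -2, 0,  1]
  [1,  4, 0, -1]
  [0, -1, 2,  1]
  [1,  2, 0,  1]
λ = 2: alg = 4, geom = 2

Step 1 — factor the characteristic polynomial to read off the algebraic multiplicities:
  χ_A(x) = (x - 2)^4

Step 2 — compute geometric multiplicities via the rank-nullity identity g(λ) = n − rank(A − λI):
  rank(A − (2)·I) = 2, so dim ker(A − (2)·I) = n − 2 = 2

Summary:
  λ = 2: algebraic multiplicity = 4, geometric multiplicity = 2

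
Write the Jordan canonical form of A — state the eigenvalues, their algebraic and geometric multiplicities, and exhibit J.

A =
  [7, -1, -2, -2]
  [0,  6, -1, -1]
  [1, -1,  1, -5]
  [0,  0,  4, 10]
J_3(6) ⊕ J_1(6)

The characteristic polynomial is
  det(x·I − A) = x^4 - 24*x^3 + 216*x^2 - 864*x + 1296 = (x - 6)^4

Eigenvalues and multiplicities (the geometric multiplicity of λ is n − rank(A − λI), which equals the number of Jordan blocks for λ):
  λ = 6: algebraic multiplicity = 4, geometric multiplicity = 2

Determining the block sizes for each eigenvalue:
  λ = 6: with am = 4 and gm = 2, the partition is not yet determined (e.g. several partitions of 4 into 2 parts exist). Let N = A − (6)·I. Computing rank(N^1) = 2, rank(N^2) = 1, rank(N^3) = 0; the number of blocks of size ≥ j is rank(N^{j−1}) − rank(N^j), giving [2, 1, 1]. So we have 1 block(s) of size 3, 1 block(s) of size 1 → block sizes [3, 1]

Assembling the blocks gives a Jordan form
J =
  [6, 1, 0, 0]
  [0, 6, 1, 0]
  [0, 0, 6, 0]
  [0, 0, 0, 6]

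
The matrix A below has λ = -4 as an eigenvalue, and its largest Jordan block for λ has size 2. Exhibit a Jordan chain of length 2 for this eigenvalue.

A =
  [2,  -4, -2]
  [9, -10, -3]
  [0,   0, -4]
A Jordan chain for λ = -4 of length 2:
v_1 = (6, 9, 0)ᵀ
v_2 = (1, 0, 0)ᵀ

Let N = A − (-4)·I. We want v_2 with N^2 v_2 = 0 but N^1 v_2 ≠ 0; then v_{j-1} := N · v_j for j = 2, …, 2.

Pick v_2 = (1, 0, 0)ᵀ.
Then v_1 = N · v_2 = (6, 9, 0)ᵀ.

Sanity check: (A − (-4)·I) v_1 = (0, 0, 0)ᵀ = 0. ✓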